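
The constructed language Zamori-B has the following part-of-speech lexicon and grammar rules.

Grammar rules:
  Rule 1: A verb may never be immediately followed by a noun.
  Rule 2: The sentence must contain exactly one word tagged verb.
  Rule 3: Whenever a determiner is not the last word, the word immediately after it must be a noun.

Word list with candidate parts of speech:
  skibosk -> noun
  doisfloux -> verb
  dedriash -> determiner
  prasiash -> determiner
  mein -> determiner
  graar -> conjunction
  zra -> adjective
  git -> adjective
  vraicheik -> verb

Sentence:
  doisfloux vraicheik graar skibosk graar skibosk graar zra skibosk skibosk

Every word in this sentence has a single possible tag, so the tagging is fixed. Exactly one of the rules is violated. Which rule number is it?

Fixed tagging: verb verb conjunction noun conjunction noun conjunction adjective noun noun.
Applying the rules: R1 ok, R2 fails, R3 ok.
Only rule 2 fails.

2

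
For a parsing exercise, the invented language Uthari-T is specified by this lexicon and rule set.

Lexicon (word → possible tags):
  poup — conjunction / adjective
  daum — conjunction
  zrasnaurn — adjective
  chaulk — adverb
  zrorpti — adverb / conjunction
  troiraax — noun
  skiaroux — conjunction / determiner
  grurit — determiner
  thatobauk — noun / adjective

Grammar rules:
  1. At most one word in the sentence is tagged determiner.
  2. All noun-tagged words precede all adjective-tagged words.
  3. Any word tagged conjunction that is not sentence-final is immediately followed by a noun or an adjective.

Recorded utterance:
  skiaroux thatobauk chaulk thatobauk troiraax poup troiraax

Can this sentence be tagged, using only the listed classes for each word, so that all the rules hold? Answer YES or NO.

Candidates per position — 1:skiaroux {conjunction,determiner}; 2:thatobauk {noun,adjective}; 3:chaulk {adverb}; 4:thatobauk {noun,adjective}; 5:troiraax {noun}; 6:poup {conjunction,adjective}; 7:troiraax {noun}.
One satisfying assignment: determiner noun adverb noun noun conjunction noun.
Verifying each rule — rule 1 ok; rule 2 ok; rule 3 ok.

YES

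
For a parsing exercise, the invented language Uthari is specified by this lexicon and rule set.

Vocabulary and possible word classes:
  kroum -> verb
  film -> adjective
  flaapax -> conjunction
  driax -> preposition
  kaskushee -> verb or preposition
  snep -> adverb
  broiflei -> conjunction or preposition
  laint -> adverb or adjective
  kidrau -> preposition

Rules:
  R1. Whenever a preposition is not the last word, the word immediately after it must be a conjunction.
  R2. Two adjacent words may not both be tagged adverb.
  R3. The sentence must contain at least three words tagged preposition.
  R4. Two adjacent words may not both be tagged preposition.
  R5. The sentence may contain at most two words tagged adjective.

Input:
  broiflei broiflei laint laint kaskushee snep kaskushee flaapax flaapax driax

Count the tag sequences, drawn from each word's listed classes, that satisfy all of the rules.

3

Candidates per position — 1:broiflei {conjunction,preposition}; 2:broiflei {conjunction,preposition}; 3:laint {adverb,adjective}; 4:laint {adverb,adjective}; 5:kaskushee {verb,preposition}; 6:snep {adverb}; 7:kaskushee {verb,preposition}; 8:flaapax {conjunction}; 9:flaapax {conjunction}; 10:driax {preposition}.
There are 64 candidate sequences in total.
The sequences that satisfy every rule: preposition conjunction adverb adjective verb adverb preposition conjunction conjunction preposition; preposition conjunction adjective adverb verb adverb preposition conjunction conjunction preposition; preposition conjunction adjective adjective verb adverb preposition conjunction conjunction preposition.
Count = 3.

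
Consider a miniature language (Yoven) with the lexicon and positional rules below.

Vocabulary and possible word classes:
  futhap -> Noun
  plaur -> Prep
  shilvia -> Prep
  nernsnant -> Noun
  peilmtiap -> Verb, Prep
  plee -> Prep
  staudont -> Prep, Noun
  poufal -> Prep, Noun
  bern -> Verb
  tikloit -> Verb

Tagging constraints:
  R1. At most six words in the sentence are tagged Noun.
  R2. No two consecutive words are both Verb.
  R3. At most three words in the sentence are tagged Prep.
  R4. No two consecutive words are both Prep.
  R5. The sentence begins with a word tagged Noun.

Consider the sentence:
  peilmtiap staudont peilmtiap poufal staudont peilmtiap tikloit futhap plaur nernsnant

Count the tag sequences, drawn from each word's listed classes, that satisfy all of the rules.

Candidates per position — 1:peilmtiap {Verb,Prep}; 2:staudont {Prep,Noun}; 3:peilmtiap {Verb,Prep}; 4:poufal {Prep,Noun}; 5:staudont {Prep,Noun}; 6:peilmtiap {Verb,Prep}; 7:tikloit {Verb}; 8:futhap {Noun}; 9:plaur {Prep}; 10:nernsnant {Noun}.
There are 64 candidate sequences in total.
Rule 5 cannot be satisfied by any choice of tags from the lexicon.
So there is no consistent tagging.
Count = 0.

0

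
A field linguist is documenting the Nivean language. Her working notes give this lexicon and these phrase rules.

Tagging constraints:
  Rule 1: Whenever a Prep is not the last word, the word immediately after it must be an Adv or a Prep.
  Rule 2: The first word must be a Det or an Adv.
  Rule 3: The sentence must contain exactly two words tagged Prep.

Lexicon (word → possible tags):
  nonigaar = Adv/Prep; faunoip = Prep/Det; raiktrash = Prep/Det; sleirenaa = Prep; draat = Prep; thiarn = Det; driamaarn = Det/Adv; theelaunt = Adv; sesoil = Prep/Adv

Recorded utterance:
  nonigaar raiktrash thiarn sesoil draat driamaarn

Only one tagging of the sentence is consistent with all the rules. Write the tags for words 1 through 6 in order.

Candidates per position — 1:nonigaar {Adv,Prep}; 2:raiktrash {Prep,Det}; 3:thiarn {Det}; 4:sesoil {Prep,Adv}; 5:draat {Prep}; 6:driamaarn {Det,Adv}.
Position 1: Prep is ruled out by rule 1; that leaves Adv.
Position 2: Prep is ruled out by rule 1; that leaves Det.
Position 4: Adv is ruled out by rule 3; that leaves Prep.
Position 6: Det is ruled out by rule 1; that leaves Adv.
The only consistent sequence is: Adv Det Det Prep Prep Adv.
Checking: rule 1 ok; rule 2 ok; rule 3 ok.

Adv Det Det Prep Prep Adv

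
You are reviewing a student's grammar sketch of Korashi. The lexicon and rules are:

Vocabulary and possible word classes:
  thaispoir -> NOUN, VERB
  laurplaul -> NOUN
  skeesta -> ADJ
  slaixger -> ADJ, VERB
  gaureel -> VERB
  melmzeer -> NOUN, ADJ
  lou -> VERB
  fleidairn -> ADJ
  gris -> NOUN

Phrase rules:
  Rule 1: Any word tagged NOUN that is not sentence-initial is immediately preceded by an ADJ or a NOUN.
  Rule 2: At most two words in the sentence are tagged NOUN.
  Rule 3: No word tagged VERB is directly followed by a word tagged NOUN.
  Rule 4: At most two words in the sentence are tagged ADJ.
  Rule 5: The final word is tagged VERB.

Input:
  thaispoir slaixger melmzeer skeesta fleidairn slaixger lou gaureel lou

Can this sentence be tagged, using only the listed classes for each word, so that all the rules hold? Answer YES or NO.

Candidates per position — 1:thaispoir {NOUN,VERB}; 2:slaixger {ADJ,VERB}; 3:melmzeer {NOUN,ADJ}; 4:skeesta {ADJ}; 5:fleidairn {ADJ}; 6:slaixger {ADJ,VERB}; 7:lou {VERB}; 8:gaureel {VERB}; 9:lou {VERB}.
Every candidate sequence violates at least one rule; no consistent tagging exists.

NO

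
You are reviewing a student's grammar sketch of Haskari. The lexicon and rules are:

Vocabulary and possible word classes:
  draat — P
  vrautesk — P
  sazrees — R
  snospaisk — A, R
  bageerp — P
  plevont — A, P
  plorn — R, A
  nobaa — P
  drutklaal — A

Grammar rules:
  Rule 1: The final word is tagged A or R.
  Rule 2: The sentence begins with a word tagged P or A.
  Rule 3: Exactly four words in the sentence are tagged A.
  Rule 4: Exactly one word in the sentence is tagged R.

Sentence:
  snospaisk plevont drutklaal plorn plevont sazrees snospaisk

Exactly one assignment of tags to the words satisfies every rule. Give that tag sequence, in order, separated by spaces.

A P A A P R A

Candidates per position — 1:snospaisk {A,R}; 2:plevont {A,P}; 3:drutklaal {A}; 4:plorn {R,A}; 5:plevont {A,P}; 6:sazrees {R}; 7:snospaisk {A,R}.
Word 1 cannot be R — rule 2 would then fail for every completion. It is A.
Word 4 cannot be R — rule 4 would then fail for every completion. It is A.
Word 7 cannot be R — rule 4 would then fail for every completion. It is A.
Word 2 cannot be A — rule 3 would then fail for every completion. It is P.
Word 5 cannot be A — rule 3 would then fail for every completion. It is P.
So the tagging must be: A P A A P R A.
Verifying each rule — rule 1 satisfied; rule 2 satisfied; rule 3 satisfied; rule 4 satisfied.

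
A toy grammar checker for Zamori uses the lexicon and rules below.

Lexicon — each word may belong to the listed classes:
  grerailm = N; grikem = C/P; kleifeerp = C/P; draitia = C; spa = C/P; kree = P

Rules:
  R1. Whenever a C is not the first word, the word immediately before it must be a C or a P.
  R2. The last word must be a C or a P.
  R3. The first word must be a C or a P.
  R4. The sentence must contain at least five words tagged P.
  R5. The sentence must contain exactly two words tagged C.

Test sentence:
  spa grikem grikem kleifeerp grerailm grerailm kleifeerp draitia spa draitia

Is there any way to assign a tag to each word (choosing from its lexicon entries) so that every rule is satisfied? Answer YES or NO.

YES

Candidates per position — 1:spa {C,P}; 2:grikem {C,P}; 3:grikem {C,P}; 4:kleifeerp {C,P}; 5:grerailm {N}; 6:grerailm {N}; 7:kleifeerp {C,P}; 8:draitia {C}; 9:spa {C,P}; 10:draitia {C}.
One satisfying assignment: P P P P N N P C P C.
Checking: rule 1 holds; rule 2 holds; rule 3 holds; rule 4 holds; rule 5 holds.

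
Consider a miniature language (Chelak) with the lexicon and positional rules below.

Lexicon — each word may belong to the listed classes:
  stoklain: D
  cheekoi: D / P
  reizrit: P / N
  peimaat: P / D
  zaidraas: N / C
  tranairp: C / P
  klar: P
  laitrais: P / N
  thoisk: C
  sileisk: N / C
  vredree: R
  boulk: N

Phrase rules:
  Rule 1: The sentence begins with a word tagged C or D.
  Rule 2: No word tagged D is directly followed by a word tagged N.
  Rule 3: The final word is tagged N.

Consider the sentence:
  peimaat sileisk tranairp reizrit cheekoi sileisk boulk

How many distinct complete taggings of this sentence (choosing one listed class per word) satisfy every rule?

12

Candidates per position — 1:peimaat {P,D}; 2:sileisk {N,C}; 3:tranairp {C,P}; 4:reizrit {P,N}; 5:cheekoi {D,P}; 6:sileisk {N,C}; 7:boulk {N}.
There are 64 candidate sequences in total.
Checking each against the rules leaves 12 sequences.
Count = 12.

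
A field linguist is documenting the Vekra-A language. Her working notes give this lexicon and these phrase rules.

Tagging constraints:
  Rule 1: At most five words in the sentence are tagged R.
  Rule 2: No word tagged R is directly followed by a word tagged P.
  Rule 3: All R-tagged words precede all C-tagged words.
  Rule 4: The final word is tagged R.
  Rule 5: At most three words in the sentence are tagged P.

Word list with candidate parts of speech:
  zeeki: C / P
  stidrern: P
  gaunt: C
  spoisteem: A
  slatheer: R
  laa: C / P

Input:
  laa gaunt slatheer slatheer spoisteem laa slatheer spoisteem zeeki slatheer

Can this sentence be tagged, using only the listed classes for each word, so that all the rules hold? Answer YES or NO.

NO

Candidates per position — 1:laa {C,P}; 2:gaunt {C}; 3:slatheer {R}; 4:slatheer {R}; 5:spoisteem {A}; 6:laa {C,P}; 7:slatheer {R}; 8:spoisteem {A}; 9:zeeki {C,P}; 10:slatheer {R}.
Rule 3 cannot be satisfied by any choice of tags from the lexicon.
So there is no consistent tagging.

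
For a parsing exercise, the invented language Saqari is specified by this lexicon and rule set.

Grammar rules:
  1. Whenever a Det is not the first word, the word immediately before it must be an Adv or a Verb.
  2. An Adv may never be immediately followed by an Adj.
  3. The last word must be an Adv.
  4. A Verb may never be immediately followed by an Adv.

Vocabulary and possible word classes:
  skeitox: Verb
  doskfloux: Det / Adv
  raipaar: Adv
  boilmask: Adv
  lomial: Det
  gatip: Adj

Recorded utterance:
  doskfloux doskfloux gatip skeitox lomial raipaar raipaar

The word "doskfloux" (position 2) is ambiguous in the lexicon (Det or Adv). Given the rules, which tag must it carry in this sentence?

Candidates per position — 1:doskfloux {Det,Adv}; 2:doskfloux {Det,Adv}; 3:gatip {Adj}; 4:skeitox {Verb}; 5:lomial {Det}; 6:raipaar {Adv}; 7:raipaar {Adv}.
Position 2: Adv is ruled out by rule 2; that leaves Det.
Position 1: Det is ruled out by rule 1; that leaves Adv.
The unique satisfying tagging is: Adv Det Adj Verb Det Adv Adv.
Check: rule 1 holds; rule 2 holds; rule 3 holds; rule 4 holds.

Det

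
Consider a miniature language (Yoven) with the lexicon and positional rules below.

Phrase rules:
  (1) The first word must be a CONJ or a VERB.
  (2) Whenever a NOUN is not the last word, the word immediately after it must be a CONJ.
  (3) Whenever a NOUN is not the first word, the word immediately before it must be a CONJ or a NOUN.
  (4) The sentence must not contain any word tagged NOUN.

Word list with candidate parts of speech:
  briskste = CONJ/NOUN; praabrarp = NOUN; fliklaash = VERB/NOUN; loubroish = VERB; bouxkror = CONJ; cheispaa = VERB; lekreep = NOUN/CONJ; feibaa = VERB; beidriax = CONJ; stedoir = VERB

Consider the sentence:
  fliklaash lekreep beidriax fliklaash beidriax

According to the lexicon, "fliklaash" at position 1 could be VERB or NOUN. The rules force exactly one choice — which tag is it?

VERB

Candidates per position — 1:fliklaash {VERB,NOUN}; 2:lekreep {NOUN,CONJ}; 3:beidriax {CONJ}; 4:fliklaash {VERB,NOUN}; 5:beidriax {CONJ}.
Position 1: tagging it NOUN would leave rule 1 unsatisfiable, so it must be VERB.
Position 2: tagging it NOUN would leave rule 3 unsatisfiable, so it must be CONJ.
Position 4: tagging it NOUN would leave rule 4 unsatisfiable, so it must be VERB.
The unique satisfying tagging is: VERB CONJ CONJ VERB CONJ.
Check: rule 1 holds; rule 2 holds; rule 3 holds; rule 4 holds.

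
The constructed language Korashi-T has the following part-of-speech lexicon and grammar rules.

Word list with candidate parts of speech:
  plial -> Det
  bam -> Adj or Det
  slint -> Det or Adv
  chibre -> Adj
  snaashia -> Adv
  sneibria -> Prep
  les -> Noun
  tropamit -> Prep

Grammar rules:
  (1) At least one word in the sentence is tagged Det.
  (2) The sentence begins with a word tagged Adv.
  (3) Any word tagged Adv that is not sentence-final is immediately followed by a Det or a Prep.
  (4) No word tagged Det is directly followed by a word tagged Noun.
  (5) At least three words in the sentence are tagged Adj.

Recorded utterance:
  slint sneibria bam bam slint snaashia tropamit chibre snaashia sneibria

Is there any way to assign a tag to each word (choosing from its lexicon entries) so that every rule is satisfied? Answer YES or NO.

YES

Candidates per position — 1:slint {Det,Adv}; 2:sneibria {Prep}; 3:bam {Adj,Det}; 4:bam {Adj,Det}; 5:slint {Det,Adv}; 6:snaashia {Adv}; 7:tropamit {Prep}; 8:chibre {Adj}; 9:snaashia {Adv}; 10:sneibria {Prep}.
One satisfying assignment: Adv Prep Adj Adj Det Adv Prep Adj Adv Prep.
Checking: rule 1 satisfied; rule 2 satisfied; rule 3 satisfied; rule 4 satisfied; rule 5 satisfied.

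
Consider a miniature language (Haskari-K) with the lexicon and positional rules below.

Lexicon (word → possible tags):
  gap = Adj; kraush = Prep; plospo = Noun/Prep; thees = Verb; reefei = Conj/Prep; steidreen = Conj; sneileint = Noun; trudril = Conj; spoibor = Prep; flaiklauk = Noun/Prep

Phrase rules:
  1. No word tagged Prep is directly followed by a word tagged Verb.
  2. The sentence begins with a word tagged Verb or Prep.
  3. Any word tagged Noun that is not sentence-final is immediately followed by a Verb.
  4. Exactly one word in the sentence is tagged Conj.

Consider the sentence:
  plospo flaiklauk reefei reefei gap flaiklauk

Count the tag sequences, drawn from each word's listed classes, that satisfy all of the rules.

4

Candidates per position — 1:plospo {Noun,Prep}; 2:flaiklauk {Noun,Prep}; 3:reefei {Conj,Prep}; 4:reefei {Conj,Prep}; 5:gap {Adj}; 6:flaiklauk {Noun,Prep}.
There are 32 candidate sequences in total.
The sequences that satisfy every rule: Prep Prep Conj Prep Adj Noun; Prep Prep Conj Prep Adj Prep; Prep Prep Prep Conj Adj Noun; Prep Prep Prep Conj Adj Prep.
Count = 4.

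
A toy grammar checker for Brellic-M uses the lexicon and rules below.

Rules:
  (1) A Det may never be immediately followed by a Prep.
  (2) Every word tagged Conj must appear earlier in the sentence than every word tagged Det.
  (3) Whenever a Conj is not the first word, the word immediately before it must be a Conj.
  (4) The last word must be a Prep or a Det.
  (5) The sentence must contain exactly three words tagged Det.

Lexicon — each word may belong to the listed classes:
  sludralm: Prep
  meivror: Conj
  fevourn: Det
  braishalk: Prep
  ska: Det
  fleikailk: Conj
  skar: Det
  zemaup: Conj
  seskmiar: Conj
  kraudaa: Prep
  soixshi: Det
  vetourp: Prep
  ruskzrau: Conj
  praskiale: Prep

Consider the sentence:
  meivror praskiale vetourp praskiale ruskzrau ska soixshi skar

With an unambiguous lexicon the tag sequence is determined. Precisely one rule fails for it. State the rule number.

3

Fixed tagging: Conj Prep Prep Prep Conj Det Det Det.
Checking each rule: R1 ✓, R2 ✓, R3 ✗, R4 ✓, R5 ✓.
Only rule 3 fails.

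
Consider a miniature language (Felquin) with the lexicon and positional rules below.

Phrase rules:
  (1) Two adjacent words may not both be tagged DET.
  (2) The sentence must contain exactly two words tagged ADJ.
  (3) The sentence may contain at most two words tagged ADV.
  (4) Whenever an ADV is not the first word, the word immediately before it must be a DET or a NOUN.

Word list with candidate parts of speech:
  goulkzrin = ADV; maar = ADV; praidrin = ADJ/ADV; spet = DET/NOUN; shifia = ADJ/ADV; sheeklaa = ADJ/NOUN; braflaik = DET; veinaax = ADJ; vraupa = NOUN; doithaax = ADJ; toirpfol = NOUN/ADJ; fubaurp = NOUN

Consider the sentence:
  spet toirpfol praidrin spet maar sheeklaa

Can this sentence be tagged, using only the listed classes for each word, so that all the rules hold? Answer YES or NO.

Candidates per position — 1:spet {DET,NOUN}; 2:toirpfol {NOUN,ADJ}; 3:praidrin {ADJ,ADV}; 4:spet {DET,NOUN}; 5:maar {ADV}; 6:sheeklaa {ADJ,NOUN}.
One satisfying assignment: NOUN ADJ ADJ NOUN ADV NOUN.
Check: rule 1 holds; rule 2 holds; rule 3 holds; rule 4 holds.

YES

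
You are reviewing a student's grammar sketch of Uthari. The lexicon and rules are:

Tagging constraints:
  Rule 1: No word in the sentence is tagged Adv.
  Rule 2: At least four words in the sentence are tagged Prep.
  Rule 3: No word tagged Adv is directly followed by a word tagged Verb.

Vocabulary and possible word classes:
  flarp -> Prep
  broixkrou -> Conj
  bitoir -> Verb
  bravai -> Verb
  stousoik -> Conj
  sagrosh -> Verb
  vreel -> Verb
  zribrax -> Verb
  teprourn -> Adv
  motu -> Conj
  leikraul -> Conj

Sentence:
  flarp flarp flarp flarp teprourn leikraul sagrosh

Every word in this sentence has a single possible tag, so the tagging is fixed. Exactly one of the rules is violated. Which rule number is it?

1

Fixed tagging: Prep Prep Prep Prep Adv Conj Verb.
Checking each rule: R1 ✗, R2 ✓, R3 ✓.
Only rule 1 fails.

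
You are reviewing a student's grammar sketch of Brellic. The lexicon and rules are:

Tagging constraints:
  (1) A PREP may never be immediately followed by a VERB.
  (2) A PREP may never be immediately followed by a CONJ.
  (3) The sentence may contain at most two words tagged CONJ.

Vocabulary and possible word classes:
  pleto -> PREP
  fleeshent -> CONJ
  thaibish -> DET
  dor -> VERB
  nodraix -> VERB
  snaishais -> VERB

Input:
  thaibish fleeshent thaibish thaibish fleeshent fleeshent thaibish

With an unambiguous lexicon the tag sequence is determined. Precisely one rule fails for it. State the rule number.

3

Fixed tagging: DET CONJ DET DET CONJ CONJ DET.
Checking each rule: R1 holds, R2 holds, R3 violated.
Only rule 3 fails.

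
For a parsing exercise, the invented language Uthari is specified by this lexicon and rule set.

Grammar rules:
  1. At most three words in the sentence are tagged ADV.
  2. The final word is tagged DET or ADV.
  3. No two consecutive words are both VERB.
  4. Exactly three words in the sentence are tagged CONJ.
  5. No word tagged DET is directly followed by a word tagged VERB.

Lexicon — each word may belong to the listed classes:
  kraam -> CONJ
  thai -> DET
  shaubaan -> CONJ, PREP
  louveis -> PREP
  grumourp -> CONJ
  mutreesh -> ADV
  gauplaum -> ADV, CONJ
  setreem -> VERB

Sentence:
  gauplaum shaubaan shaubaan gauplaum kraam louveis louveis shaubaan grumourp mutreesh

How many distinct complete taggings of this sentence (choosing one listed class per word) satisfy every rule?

5

Candidates per position — 1:gauplaum {ADV,CONJ}; 2:shaubaan {CONJ,PREP}; 3:shaubaan {CONJ,PREP}; 4:gauplaum {ADV,CONJ}; 5:kraam {CONJ}; 6:louveis {PREP}; 7:louveis {PREP}; 8:shaubaan {CONJ,PREP}; 9:grumourp {CONJ}; 10:mutreesh {ADV}.
There are 32 candidate sequences in total.
The sequences that satisfy every rule: ADV CONJ PREP ADV CONJ PREP PREP PREP CONJ ADV; ADV PREP CONJ ADV CONJ PREP PREP PREP CONJ ADV; ADV PREP PREP ADV CONJ PREP PREP CONJ CONJ ADV; ADV PREP PREP CONJ CONJ PREP PREP PREP CONJ ADV; CONJ PREP PREP ADV CONJ PREP PREP PREP CONJ ADV.
Count = 5.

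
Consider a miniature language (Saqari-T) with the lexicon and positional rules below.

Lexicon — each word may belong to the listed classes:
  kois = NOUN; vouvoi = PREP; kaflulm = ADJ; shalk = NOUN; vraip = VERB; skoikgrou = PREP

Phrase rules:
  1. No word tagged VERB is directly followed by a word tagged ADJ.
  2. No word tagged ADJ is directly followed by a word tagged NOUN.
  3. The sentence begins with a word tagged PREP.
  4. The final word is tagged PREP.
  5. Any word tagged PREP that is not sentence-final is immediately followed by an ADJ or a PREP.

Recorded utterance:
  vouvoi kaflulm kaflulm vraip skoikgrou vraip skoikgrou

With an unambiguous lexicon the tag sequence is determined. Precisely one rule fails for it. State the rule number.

Fixed tagging: PREP ADJ ADJ VERB PREP VERB PREP.
Rule check: R1 pass, R2 pass, R3 pass, R4 pass, R5 fail.
Only rule 5 fails.

5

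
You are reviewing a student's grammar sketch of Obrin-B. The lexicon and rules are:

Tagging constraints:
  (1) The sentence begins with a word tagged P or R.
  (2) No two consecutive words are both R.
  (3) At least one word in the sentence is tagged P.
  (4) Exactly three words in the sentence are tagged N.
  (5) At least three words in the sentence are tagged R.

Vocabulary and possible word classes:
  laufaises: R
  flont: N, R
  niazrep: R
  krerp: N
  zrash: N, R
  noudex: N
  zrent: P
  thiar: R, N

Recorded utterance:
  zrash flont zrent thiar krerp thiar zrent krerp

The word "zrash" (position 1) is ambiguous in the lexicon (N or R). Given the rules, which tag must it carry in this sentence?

R

Candidates per position — 1:zrash {N,R}; 2:flont {N,R}; 3:zrent {P}; 4:thiar {R,N}; 5:krerp {N}; 6:thiar {R,N}; 7:zrent {P}; 8:krerp {N}.
Word 1 cannot be N — rule 1 would then fail for every completion. It is R.
Word 2 cannot be R — rule 2 would then fail for every completion. It is N.
Word 4 cannot be N — rule 4 would then fail for every completion. It is R.
Word 6 cannot be N — rule 4 would then fail for every completion. It is R.
The only consistent sequence is: R N P R N R P N.
Checking: rule 1 ✓; rule 2 ✓; rule 3 ✓; rule 4 ✓; rule 5 ✓.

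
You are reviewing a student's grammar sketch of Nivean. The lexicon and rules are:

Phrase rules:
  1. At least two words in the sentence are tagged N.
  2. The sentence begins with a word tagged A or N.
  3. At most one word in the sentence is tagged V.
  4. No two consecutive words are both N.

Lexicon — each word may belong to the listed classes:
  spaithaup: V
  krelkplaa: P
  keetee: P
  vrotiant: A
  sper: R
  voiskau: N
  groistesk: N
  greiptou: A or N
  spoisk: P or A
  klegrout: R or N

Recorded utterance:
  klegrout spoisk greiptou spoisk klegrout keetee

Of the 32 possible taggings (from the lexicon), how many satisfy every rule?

12

Candidates per position — 1:klegrout {R,N}; 2:spoisk {P,A}; 3:greiptou {A,N}; 4:spoisk {P,A}; 5:klegrout {R,N}; 6:keetee {P}.
There are 32 candidate sequences in total.
Checking each against the rules leaves 12 sequences.
Count = 12.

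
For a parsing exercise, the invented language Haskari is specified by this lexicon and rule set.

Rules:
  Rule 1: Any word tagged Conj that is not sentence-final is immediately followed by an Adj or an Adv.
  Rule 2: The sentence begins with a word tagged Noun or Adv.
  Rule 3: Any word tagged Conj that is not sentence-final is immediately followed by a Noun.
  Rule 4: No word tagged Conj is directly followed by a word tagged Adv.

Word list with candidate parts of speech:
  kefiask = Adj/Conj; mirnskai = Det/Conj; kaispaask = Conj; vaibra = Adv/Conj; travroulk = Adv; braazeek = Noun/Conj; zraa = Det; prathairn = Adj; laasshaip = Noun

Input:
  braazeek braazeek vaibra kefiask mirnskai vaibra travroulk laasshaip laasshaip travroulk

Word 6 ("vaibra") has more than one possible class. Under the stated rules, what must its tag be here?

Adv

Candidates per position — 1:braazeek {Noun,Conj}; 2:braazeek {Noun,Conj}; 3:vaibra {Adv,Conj}; 4:kefiask {Adj,Conj}; 5:mirnskai {Det,Conj}; 6:vaibra {Adv,Conj}; 7:travroulk {Adv}; 8:laasshaip {Noun}; 9:laasshaip {Noun}; 10:travroulk {Adv}.
Position 1: Conj is ruled out by rule 1; that leaves Noun.
Position 2: Conj is ruled out by rule 3; that leaves Noun.
Position 3: Conj is ruled out by rule 3; that leaves Adv.
Position 4: Conj is ruled out by rule 1; that leaves Adj.
Position 5: Conj is ruled out by rule 3; that leaves Det.
Position 6: Conj is ruled out by rule 3; that leaves Adv.
So the tagging must be: Noun Noun Adv Adj Det Adv Adv Noun Noun Adv.
Rule-by-rule: rule 1 satisfied; rule 2 satisfied; rule 3 satisfied; rule 4 satisfied.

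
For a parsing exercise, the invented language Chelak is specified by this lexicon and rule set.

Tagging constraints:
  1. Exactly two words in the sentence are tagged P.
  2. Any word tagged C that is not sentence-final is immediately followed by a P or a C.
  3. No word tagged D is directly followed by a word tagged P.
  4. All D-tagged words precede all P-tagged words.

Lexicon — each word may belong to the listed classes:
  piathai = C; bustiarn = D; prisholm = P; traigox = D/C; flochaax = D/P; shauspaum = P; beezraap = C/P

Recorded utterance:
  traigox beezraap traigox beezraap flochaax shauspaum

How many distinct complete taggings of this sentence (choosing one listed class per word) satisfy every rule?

2

Candidates per position — 1:traigox {D,C}; 2:beezraap {C,P}; 3:traigox {D,C}; 4:beezraap {C,P}; 5:flochaax {D,P}; 6:shauspaum {P}.
There are 32 candidate sequences in total.
The sequences that satisfy every rule: D C C C P P; C C C C P P.
Count = 2.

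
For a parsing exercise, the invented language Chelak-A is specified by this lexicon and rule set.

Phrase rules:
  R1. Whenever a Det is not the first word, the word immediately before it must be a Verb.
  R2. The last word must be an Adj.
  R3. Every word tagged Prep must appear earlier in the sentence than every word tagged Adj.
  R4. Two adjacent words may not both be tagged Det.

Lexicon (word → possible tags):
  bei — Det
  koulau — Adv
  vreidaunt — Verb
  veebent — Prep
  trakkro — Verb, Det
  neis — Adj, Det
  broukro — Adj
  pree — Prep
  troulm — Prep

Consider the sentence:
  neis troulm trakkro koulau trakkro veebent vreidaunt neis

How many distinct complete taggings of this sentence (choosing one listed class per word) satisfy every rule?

Candidates per position — 1:neis {Adj,Det}; 2:troulm {Prep}; 3:trakkro {Verb,Det}; 4:koulau {Adv}; 5:trakkro {Verb,Det}; 6:veebent {Prep}; 7:vreidaunt {Verb}; 8:neis {Adj,Det}.
There are 16 candidate sequences in total.
The sequences that satisfy every rule: Det Prep Verb Adv Verb Prep Verb Adj.
Count = 1.

1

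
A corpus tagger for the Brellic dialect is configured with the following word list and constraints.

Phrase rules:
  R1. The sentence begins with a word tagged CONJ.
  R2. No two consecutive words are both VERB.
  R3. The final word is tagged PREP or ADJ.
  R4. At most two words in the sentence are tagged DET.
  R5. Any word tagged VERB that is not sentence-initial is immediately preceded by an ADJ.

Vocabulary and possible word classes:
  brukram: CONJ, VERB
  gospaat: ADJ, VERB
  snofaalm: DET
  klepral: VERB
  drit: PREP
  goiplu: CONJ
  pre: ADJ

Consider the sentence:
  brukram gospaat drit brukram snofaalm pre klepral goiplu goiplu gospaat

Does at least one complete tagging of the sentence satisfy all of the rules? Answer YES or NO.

Candidates per position — 1:brukram {CONJ,VERB}; 2:gospaat {ADJ,VERB}; 3:drit {PREP}; 4:brukram {CONJ,VERB}; 5:snofaalm {DET}; 6:pre {ADJ}; 7:klepral {VERB}; 8:goiplu {CONJ}; 9:goiplu {CONJ}; 10:gospaat {ADJ,VERB}.
One satisfying assignment: CONJ ADJ PREP CONJ DET ADJ VERB CONJ CONJ ADJ.
Check: rule 1 satisfied; rule 2 satisfied; rule 3 satisfied; rule 4 satisfied; rule 5 satisfied.

YES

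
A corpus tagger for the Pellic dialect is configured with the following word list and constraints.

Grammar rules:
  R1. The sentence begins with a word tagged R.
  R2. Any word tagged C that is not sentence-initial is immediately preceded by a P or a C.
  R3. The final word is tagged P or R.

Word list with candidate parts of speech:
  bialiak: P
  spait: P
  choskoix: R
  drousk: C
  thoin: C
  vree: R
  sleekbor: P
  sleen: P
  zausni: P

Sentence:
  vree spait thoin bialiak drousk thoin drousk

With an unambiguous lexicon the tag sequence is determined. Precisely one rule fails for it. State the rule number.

3

Fixed tagging: R P C P C C C.
Applying the rules: R1 ok, R2 ok, R3 fails.
Only rule 3 fails.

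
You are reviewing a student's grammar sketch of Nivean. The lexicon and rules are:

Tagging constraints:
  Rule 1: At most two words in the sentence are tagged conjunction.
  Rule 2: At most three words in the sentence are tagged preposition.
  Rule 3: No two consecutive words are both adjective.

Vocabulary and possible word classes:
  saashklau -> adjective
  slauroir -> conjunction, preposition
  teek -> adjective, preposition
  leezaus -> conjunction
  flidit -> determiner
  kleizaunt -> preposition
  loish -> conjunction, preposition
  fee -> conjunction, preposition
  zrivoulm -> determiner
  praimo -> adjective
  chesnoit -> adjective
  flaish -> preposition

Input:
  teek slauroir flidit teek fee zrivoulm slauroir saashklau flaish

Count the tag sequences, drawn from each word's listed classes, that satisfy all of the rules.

12

Candidates per position — 1:teek {adjective,preposition}; 2:slauroir {conjunction,preposition}; 3:flidit {determiner}; 4:teek {adjective,preposition}; 5:fee {conjunction,preposition}; 6:zrivoulm {determiner}; 7:slauroir {conjunction,preposition}; 8:saashklau {adjective}; 9:flaish {preposition}.
There are 32 candidate sequences in total.
Checking each against the rules leaves 12 sequences.
Count = 12.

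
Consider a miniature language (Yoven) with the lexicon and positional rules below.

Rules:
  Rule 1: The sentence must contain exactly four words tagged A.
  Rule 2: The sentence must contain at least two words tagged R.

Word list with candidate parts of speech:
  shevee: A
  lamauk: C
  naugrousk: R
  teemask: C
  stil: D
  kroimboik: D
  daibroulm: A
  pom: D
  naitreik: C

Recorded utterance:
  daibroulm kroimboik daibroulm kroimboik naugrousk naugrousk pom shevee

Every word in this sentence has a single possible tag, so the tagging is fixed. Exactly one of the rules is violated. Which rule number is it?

1

Fixed tagging: A D A D R R D A.
Applying the rules: R1 violated, R2 holds.
Only rule 1 fails.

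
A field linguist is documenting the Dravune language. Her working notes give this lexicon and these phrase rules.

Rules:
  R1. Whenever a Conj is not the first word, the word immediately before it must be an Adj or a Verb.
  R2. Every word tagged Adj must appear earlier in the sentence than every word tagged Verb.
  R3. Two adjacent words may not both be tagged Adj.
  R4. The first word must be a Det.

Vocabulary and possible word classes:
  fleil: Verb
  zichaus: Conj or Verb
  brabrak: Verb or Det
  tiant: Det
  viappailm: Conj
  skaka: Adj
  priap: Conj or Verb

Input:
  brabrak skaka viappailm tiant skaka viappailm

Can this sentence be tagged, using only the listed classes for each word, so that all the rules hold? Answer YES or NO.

Candidates per position — 1:brabrak {Verb,Det}; 2:skaka {Adj}; 3:viappailm {Conj}; 4:tiant {Det}; 5:skaka {Adj}; 6:viappailm {Conj}.
One satisfying assignment: Det Adj Conj Det Adj Conj.
Verifying each rule — rule 1 ✓; rule 2 ✓; rule 3 ✓; rule 4 ✓.

YES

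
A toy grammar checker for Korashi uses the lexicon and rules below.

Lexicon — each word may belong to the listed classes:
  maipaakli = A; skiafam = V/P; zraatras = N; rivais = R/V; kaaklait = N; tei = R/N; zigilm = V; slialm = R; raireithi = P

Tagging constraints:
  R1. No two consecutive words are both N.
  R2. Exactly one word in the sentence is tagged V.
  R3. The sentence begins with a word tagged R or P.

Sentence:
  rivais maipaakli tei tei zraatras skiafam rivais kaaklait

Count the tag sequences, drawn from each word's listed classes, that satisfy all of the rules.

Candidates per position — 1:rivais {R,V}; 2:maipaakli {A}; 3:tei {R,N}; 4:tei {R,N}; 5:zraatras {N}; 6:skiafam {V,P}; 7:rivais {R,V}; 8:kaaklait {N}.
There are 32 candidate sequences in total.
The sequences that satisfy every rule: R A R R N V R N; R A R R N P V N; R A N R N V R N; R A N R N P V N.
Count = 4.

4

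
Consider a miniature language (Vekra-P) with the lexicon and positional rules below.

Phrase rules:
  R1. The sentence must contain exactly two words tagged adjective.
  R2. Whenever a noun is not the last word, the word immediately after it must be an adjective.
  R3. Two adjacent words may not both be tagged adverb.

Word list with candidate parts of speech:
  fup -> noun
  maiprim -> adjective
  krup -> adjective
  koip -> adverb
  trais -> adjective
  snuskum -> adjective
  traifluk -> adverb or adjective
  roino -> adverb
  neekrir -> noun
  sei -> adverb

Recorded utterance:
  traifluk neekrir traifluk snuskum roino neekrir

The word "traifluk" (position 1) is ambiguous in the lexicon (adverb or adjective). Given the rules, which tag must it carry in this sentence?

adverb

Candidates per position — 1:traifluk {adverb,adjective}; 2:neekrir {noun}; 3:traifluk {adverb,adjective}; 4:snuskum {adjective}; 5:roino {adverb}; 6:neekrir {noun}.
At position 3, choosing adverb makes rule 2 impossible to satisfy; hence adjective.
At position 1, choosing adjective makes rule 1 impossible to satisfy; hence adverb.
So the tagging must be: adverb noun adjective adjective adverb noun.
Verifying each rule — rule 1 satisfied; rule 2 satisfied; rule 3 satisfied.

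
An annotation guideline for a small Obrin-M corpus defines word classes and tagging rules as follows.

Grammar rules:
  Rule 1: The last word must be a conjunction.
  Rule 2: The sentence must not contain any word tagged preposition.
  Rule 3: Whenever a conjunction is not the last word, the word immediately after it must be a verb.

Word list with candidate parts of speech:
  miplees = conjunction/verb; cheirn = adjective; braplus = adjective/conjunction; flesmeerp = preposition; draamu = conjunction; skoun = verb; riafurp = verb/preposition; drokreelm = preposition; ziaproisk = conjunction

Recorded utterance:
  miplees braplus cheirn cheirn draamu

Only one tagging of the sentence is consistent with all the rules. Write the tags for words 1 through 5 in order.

verb adjective adjective adjective conjunction

Candidates per position — 1:miplees {conjunction,verb}; 2:braplus {adjective,conjunction}; 3:cheirn {adjective}; 4:cheirn {adjective}; 5:draamu {conjunction}.
Word 1 cannot be conjunction — rule 3 would then fail for every completion. It is verb.
Word 2 cannot be conjunction — rule 3 would then fail for every completion. It is adjective.
The only consistent sequence is: verb adjective adjective adjective conjunction.
Checking: rule 1 satisfied; rule 2 satisfied; rule 3 satisfied.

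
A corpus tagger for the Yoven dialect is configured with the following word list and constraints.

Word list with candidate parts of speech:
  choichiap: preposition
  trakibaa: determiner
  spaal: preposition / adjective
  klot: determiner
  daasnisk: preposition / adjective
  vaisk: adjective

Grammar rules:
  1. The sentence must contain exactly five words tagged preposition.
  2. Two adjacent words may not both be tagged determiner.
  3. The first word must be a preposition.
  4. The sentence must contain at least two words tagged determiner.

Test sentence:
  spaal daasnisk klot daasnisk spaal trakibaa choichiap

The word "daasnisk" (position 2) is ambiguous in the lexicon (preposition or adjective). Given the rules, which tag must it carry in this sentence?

Candidates per position — 1:spaal {preposition,adjective}; 2:daasnisk {preposition,adjective}; 3:klot {determiner}; 4:daasnisk {preposition,adjective}; 5:spaal {preposition,adjective}; 6:trakibaa {determiner}; 7:choichiap {preposition}.
Position 1: adjective is ruled out by rule 1; that leaves preposition.
Position 2: adjective is ruled out by rule 1; that leaves preposition.
Position 4: adjective is ruled out by rule 1; that leaves preposition.
Position 5: adjective is ruled out by rule 1; that leaves preposition.
That leaves exactly one tagging: preposition preposition determiner preposition preposition determiner preposition.
Checking: rule 1 ✓; rule 2 ✓; rule 3 ✓; rule 4 ✓.

preposition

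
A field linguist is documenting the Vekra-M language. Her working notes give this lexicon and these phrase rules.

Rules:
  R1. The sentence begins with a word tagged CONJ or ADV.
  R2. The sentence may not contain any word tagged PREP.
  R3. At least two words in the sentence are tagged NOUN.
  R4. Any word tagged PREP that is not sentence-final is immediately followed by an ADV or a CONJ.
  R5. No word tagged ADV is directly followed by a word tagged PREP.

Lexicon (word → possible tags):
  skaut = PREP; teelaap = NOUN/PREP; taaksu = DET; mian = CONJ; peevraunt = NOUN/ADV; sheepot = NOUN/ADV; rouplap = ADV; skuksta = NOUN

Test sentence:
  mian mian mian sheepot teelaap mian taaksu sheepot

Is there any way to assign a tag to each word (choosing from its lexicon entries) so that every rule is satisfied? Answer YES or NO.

YES

Candidates per position — 1:mian {CONJ}; 2:mian {CONJ}; 3:mian {CONJ}; 4:sheepot {NOUN,ADV}; 5:teelaap {NOUN,PREP}; 6:mian {CONJ}; 7:taaksu {DET}; 8:sheepot {NOUN,ADV}.
One satisfying assignment: CONJ CONJ CONJ NOUN NOUN CONJ DET ADV.
Rule-by-rule: rule 1 ✓; rule 2 ✓; rule 3 ✓; rule 4 ✓; rule 5 ✓.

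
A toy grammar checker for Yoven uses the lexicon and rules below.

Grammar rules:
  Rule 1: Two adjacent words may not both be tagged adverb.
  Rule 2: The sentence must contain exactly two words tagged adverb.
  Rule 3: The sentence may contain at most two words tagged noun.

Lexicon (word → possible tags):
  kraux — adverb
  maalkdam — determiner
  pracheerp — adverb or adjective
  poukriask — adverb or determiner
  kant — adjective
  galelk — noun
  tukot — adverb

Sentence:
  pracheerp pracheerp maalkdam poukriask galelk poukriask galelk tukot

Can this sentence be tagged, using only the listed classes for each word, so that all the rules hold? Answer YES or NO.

YES

Candidates per position — 1:pracheerp {adverb,adjective}; 2:pracheerp {adverb,adjective}; 3:maalkdam {determiner}; 4:poukriask {adverb,determiner}; 5:galelk {noun}; 6:poukriask {adverb,determiner}; 7:galelk {noun}; 8:tukot {adverb}.
One satisfying assignment: adverb adjective determiner determiner noun determiner noun adverb.
Check: rule 1 ✓; rule 2 ✓; rule 3 ✓.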